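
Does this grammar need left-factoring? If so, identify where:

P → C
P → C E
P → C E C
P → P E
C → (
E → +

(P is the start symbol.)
Left-factoring is needed when two productions for the same non-terminal
share a common prefix on the right-hand side.

Productions for P:
  P → C
  P → C E
  P → C E C
  P → P E

Found common prefix 'C' in productions for P

Answer: Yes, P has productions with common prefix 'C'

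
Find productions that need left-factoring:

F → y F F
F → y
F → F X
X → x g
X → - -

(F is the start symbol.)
Yes, F has productions with common prefix 'y'

Left-factoring is needed when two productions for the same non-terminal
share a common prefix on the right-hand side.

Productions for F:
  F → y F F
  F → y
  F → F X
Productions for X:
  X → x g
  X → - -

Found common prefix 'y' in productions for F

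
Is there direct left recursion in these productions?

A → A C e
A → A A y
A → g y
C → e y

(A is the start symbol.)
Yes, A is left-recursive

A → A C e: LEFT RECURSIVE (starts with A)
A → A A y: LEFT RECURSIVE (starts with A)
A → g y: starts with g
C → e y: starts with e

The grammar has direct left recursion on: A.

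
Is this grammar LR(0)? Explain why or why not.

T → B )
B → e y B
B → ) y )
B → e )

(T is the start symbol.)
Yes, the grammar is LR(0)

A grammar is LR(0) if no state in the canonical LR(0) collection has:
  - both a shift item (dot before a terminal) and a complete item (shift-reduce conflict), or
  - two or more complete items (reduce-reduce conflict; the accept item [T' → T .] counts as a complete item here).

Augment with T' → T and build the canonical LR(0) collection (I0 = CLOSURE({[T' → . T]}), then GOTO on every symbol after a dot until no new states appear). It has 11 states:
  I0: { [B → . ) y )], [B → . e )], [B → . e y B], [T → . B )], [T' → . T] }  — shift
  I1: { [B → ) . y )] }  — shift
  I2: { [T → B . )] }  — shift
  I3: { [T' → T .] }  — accept
  I4: { [B → e . )], [B → e . y B] }  — shift
  I5: { [B → e ) .] }  — reduce
  I6: { [B → . ) y )], [B → . e )], [B → . e y B], [B → e y . B] }  — shift
  I7: { [B → e y B .] }  — reduce
  I8: { [T → B ) .] }  — reduce
  I9: { [B → ) y . )] }  — shift
  I10: { [B → ) y ) .] }  — reduce

Every state is either a pure shift/goto state or contains exactly one complete item and nothing to shift — no conflicts. The grammar is LR(0).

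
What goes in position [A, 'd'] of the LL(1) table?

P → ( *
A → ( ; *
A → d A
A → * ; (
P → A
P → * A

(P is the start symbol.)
To find M[A, 'd'], we find productions for A where 'd' is in the predict set (PREDICT(N → α) = (FIRST(α) \ {ε}) ∪ (FOLLOW(N) if α ⇒* ε)).

A → ( ; *: PREDICT = { '(' }
A → d A: PREDICT = { 'd' }
  'd' is in predict set, so this production goes in M[A, 'd']
A → * ; (: PREDICT = { '*' }

M[A, 'd'] = A → d A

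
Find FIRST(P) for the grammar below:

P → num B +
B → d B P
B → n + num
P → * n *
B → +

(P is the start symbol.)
{ '*', 'num' }

From P → num B +:
  - num is a terminal: add 'num' and stop
From P → * n *:
  - '*' is a terminal: add '*' and stop

Collecting: FIRST(P) = { '*', 'num' }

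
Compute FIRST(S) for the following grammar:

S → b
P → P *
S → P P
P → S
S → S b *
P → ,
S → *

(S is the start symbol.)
{ '*', ',', 'b' }

FIRST sets of the other non-terminals involved (by the same procedure, iterated to a fixed point):
  FIRST(P) = { '*', ',', 'b' }

From S → b:
  - b is a terminal: add 'b' and stop
From S → P P:
  - P is a non-terminal: add FIRST(P) \ {ε} = { '*', ',', 'b' }
    P is not nullable, so stop
From S → S b *:
  - S is the symbol being defined: contributes nothing new
    S is not nullable, so stop
From S → *:
  - '*' is a terminal: add '*' and stop

Collecting: FIRST(S) = { '*', ',', 'b' }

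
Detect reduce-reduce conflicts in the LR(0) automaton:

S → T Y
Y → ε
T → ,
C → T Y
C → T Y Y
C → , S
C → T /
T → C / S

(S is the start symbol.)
Yes — I6: [C → T Y .] vs [S → T Y .]

A reduce-reduce conflict occurs when an LR(0) state has two complete items [A → α .] and [B → β .] — both call for a reduction, and with no lookahead the parser cannot choose between them.

Augment with S' → S and build the canonical LR(0) collection (I0 = CLOSURE({[S' → . S]}), then GOTO on every symbol after a dot until no new states appear). It has 11 states:
  I0: { [C → . , S], [C → . T /], [C → . T Y Y], [C → . T Y], [S → . T Y], [S' → . S], [T → . ,], [T → . C / S] }  — shift
  I1: { [C → , . S], [C → . , S], [C → . T /], [C → . T Y Y], [C → . T Y], [S → . T Y], [T → , .], [T → . ,], [T → . C / S] }  — shift, reduce
  I2: { [T → C . / S] }  — shift
  I3: { [S' → S .] }  — accept
  I4: { [C → T . /], [C → T . Y Y], [C → T . Y], [S → T . Y], [Y → .] }  — shift, reduce
  I5: { [C → T / .] }  — reduce
  I6: { [C → T Y . Y], [C → T Y .], [S → T Y .], [Y → .] }  — 3 reduces
  I7: { [C → T Y Y .] }  — reduce
  I8: { [C → . , S], [C → . T /], [C → . T Y Y], [C → . T Y], [S → . T Y], [T → . ,], [T → . C / S], [T → C / . S] }  — shift
  I9: { [T → C / S .] }  — reduce
  I10: { [C → , S .] }  — reduce

I6 contains complete items [C → T Y .], [S → T Y .], [Y → .] — reduce-reduce conflict.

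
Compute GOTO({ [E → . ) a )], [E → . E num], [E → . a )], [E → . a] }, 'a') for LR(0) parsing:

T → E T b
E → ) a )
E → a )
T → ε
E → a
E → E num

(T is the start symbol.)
GOTO(I, 'a') = CLOSURE({ [A → αX.β] : [A → α.Xβ] ∈ I, X = 'a' })

Items with dot before 'a', with the dot advanced:
  [E → . a] → [E → a .]
  [E → . a )] → [E → a . )]
Closure adds nothing (no advanced item has the dot before a non-terminal).

GOTO = { [E → a . )], [E → a .] }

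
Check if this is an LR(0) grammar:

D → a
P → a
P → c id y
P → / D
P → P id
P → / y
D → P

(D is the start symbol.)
A grammar is LR(0) if no state in the canonical LR(0) collection has:
  - both a shift item (dot before a terminal) and a complete item (shift-reduce conflict), or
  - two or more complete items (reduce-reduce conflict; the accept item [D' → D .] counts as a complete item here).

Augment with D' → D and build the canonical LR(0) collection (I0 = CLOSURE({[D' → . D]}), then GOTO on every symbol after a dot until no new states appear). It has 11 states:
  I0: { [D → . P], [D → . a], [D' → . D], [P → . / D], [P → . / y], [P → . P id], [P → . a], [P → . c id y] }  — shift
  I1: { [D → . P], [D → . a], [P → . / D], [P → . / y], [P → . P id], [P → . a], [P → . c id y], [P → / . D], [P → / . y] }  — shift
  I2: { [D' → D .] }  — accept
  I3: { [D → P .], [P → P . id] }  — shift, reduce
  I4: { [D → a .], [P → a .] }  — 2 reduces
  I5: { [P → c . id y] }  — shift
  I6: { [P → c id . y] }  — shift
  I7: { [P → c id y .] }  — reduce
  I8: { [P → P id .] }  — reduce
  I9: { [P → / D .] }  — reduce
  I10: { [P → / y .] }  — reduce

Conflict in state I3:
  Shift-reduce conflict between [D → P .] and [P → P . id]
So the grammar is NOT LR(0).

Answer: No. Shift-reduce conflict between [D → P .] and [P → P . id]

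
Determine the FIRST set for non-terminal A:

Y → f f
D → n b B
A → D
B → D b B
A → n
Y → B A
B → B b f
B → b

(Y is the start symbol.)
{ 'n' }

To compute FIRST(A), examine every production with A on the left-hand side, reading each right-hand side left to right until a non-nullable symbol is reached.

FIRST sets of the other non-terminals involved (by the same procedure, iterated to a fixed point):
  FIRST(D) = { 'n' }

From A → D:
  - D is a non-terminal: add FIRST(D) \ {ε} = { 'n' }
    D is not nullable, so stop
From A → n:
  - n is a terminal: add 'n' and stop

Collecting: FIRST(A) = { 'n' }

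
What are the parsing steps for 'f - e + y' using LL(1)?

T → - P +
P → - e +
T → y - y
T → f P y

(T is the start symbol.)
Stack is shown with the top on the left.

Stack      Input        Action
------------------------------
T $        f - e + y $  output T → f P y
f P y $    f - e + y $  match 'f'
P y $      - e + y $    output P → - e +
- e + y $  - e + y $    match '-'
e + y $    e + y $      match 'e'
+ y $      + y $        match '+'
y $        y $          match 'y'
$          $            accept

The string is accepted.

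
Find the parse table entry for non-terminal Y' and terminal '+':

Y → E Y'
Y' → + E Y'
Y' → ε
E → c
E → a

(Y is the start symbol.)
Y' → + E Y'

To find M[Y', '+'], we find productions for Y' where '+' is in the predict set (PREDICT(N → α) = (FIRST(α) \ {ε}) ∪ (FOLLOW(N) if α ⇒* ε)).

Relevant sets:
  FOLLOW(Y') = { $ }

Y' → + E Y': PREDICT = { '+' }
  '+' is in predict set, so this production goes in M[Y', '+']
Y' → ε: PREDICT = { $ }

M[Y', '+'] = Y' → + E Y'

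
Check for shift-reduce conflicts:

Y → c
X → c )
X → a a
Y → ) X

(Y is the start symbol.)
A shift-reduce conflict occurs when an LR(0) state has both:
  - a complete (reduce) item [A → α .] (dot at the end), and
  - a shift item [B → β . c γ] (dot before a terminal).

Augment with Y' → Y and build the canonical LR(0) collection (I0 = CLOSURE({[Y' → . Y]}), then GOTO on every symbol after a dot until no new states appear). It has 9 states:
  I0: { [Y → . ) X], [Y → . c], [Y' → . Y] }  — shift
  I1: { [X → . a a], [X → . c )], [Y → ) . X] }  — shift
  I2: { [Y' → Y .] }  — accept
  I3: { [Y → c .] }  — reduce
  I4: { [Y → ) X .] }  — reduce
  I5: { [X → a . a] }  — shift
  I6: { [X → c . )] }  — shift
  I7: { [X → c ) .] }  — reduce
  I8: { [X → a a .] }  — reduce

No state contains both a complete item and a shift item.

Answer: No shift-reduce conflicts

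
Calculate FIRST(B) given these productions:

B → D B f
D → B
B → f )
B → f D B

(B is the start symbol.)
{ 'f' }

To compute FIRST(B), examine every production with B on the left-hand side, reading each right-hand side left to right until a non-nullable symbol is reached.

FIRST sets of the other non-terminals involved (by the same procedure, iterated to a fixed point):
  FIRST(D) = { 'f' }

From B → D B f:
  - D is a non-terminal: add FIRST(D) \ {ε} = { 'f' }
    D is not nullable, so stop
From B → f ):
  - f is a terminal: add 'f' and stop
From B → f D B:
  - f is a terminal: add 'f' and stop

Collecting: FIRST(B) = { 'f' }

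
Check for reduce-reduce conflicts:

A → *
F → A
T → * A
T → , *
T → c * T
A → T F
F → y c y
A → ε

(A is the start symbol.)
Yes — I1: [A → .] vs [A → * .]

A reduce-reduce conflict occurs when an LR(0) state has two complete items [A → α .] and [B → β .] — both call for a reduction, and with no lookahead the parser cannot choose between them.

Augment with A' → A and build the canonical LR(0) collection (I0 = CLOSURE({[A' → . A]}), then GOTO on every symbol after a dot until no new states appear). It has 16 states:
  I0: { [A → . *], [A → . T F], [A → .], [A' → . A], [T → . * A], [T → . , *], [T → . c * T] }  — shift, reduce
  I1: { [A → * .], [A → . *], [A → . T F], [A → .], [T → * . A], [T → . * A], [T → . , *], [T → . c * T] }  — shift, 2 reduces
  I2: { [T → , . *] }  — shift
  I3: { [A' → A .] }  — accept
  I4: { [A → . *], [A → . T F], [A → .], [A → T . F], [F → . A], [F → . y c y], [T → . * A], [T → . , *], [T → . c * T] }  — shift, reduce
  I5: { [T → c . * T] }  — shift
  I6: { [T → . * A], [T → . , *], [T → . c * T], [T → c * . T] }  — shift
  I7: { [A → . *], [A → . T F], [A → .], [T → * . A], [T → . * A], [T → . , *], [T → . c * T] }  — shift, reduce
  I8: { [T → c * T .] }  — reduce
  I9: { [T → * A .] }  — reduce
  I10: { [F → A .] }  — reduce
  I11: { [A → T F .] }  — reduce
  I12: { [F → y . c y] }  — shift
  I13: { [F → y c . y] }  — shift
  I14: { [F → y c y .] }  — reduce
  I15: { [T → , * .] }  — reduce

I1 contains complete items [A → .], [A → * .] — reduce-reduce conflict.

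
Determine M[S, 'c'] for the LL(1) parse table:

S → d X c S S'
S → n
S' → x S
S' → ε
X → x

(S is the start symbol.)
Empty (error entry)

To find M[S, 'c'], we find productions for S where 'c' is in the predict set (PREDICT(N → α) = (FIRST(α) \ {ε}) ∪ (FOLLOW(N) if α ⇒* ε)).

S → d X c S S': PREDICT = { 'd' }
S → n: PREDICT = { 'n' }

M[S, 'c'] is empty (no production applies)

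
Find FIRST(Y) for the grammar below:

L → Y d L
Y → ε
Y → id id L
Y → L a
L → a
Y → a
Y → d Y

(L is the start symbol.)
To compute FIRST(Y), examine every production with Y on the left-hand side, reading each right-hand side left to right until a non-nullable symbol is reached.

FIRST sets of the other non-terminals involved (by the same procedure, iterated to a fixed point):
  FIRST(L) = { 'a', 'd', 'id' }

From Y → ε:
  - ε-production, so ε ∈ FIRST(Y)
From Y → id id L:
  - id is a terminal: add 'id' and stop
From Y → L a:
  - L is a non-terminal: add FIRST(L) \ {ε} = { 'a', 'd', 'id' }
    L is not nullable, so stop
From Y → a:
  - a is a terminal: add 'a' and stop
From Y → d Y:
  - d is a terminal: add 'd' and stop

Collecting: FIRST(Y) = { 'a', 'd', 'id', ε }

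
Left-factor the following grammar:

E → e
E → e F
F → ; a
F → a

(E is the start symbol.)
E → e E'
E' → ε
E' → F
F → ; a
F → a

Left-factoring transforms A → αβ₁ | αβ₂ into A → αA' and A' → β₁ | β₂
(α is the longest common prefix among the alternatives). Repeat until
no nonterminal has two alternatives with a common prefix.

Round 1: E has alternatives sharing prefix 'e'. Introduce E': E → e E'
  Add: E' → ε
  Add: E' → F

No remaining common prefixes — done.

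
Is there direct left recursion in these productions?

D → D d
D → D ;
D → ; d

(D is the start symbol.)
Direct left recursion occurs when N → N α for some non-terminal N (the right-hand side begins with the left-hand side itself).

D → D d: LEFT RECURSIVE (starts with D)
D → D ;: LEFT RECURSIVE (starts with D)
D → ; d: starts with ';'

The grammar has direct left recursion on: D.

Answer: Yes, D is left-recursive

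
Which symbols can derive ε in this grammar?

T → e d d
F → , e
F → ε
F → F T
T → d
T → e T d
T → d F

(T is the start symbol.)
A non-terminal is nullable if it can derive ε (the empty string): either it has an ε-production, or it has a production whose right-hand side consists entirely of nullable non-terminals.

ε-productions: F → ε
So F is immediately nullable.
No further non-terminal can be added: every production for the remaining non-terminals contains a terminal or a non-nullable non-terminal.
Nullable = { 'F' }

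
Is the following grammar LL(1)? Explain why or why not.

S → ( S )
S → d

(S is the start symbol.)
For S:
  PREDICT(S → '(' S ')') = { '(' }
  PREDICT(S → d) = { 'd' }

All predict sets are disjoint. The grammar IS LL(1).

Answer: Yes, the grammar is LL(1).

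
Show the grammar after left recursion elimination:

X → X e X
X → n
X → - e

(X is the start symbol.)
X is directly left-recursive. The standard transformation for
  A → A α₁ | ... | A α_m | β₁ | ... | β_n
is
  A  → β₁ A' | ... | β_n A'
  A' → α₁ A' | ... | α_m A' | ε

X → n becomes X → n X'
X → - e becomes X → - e X'
X → X e X becomes X' → e X X'
Add X' → ε

Resulting grammar:
X → n X'
X → - e X'
X' → e X X'
X' → ε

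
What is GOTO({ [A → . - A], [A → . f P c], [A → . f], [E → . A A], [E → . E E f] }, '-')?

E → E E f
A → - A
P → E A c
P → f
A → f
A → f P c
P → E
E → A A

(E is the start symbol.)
GOTO(I, '-') = CLOSURE({ [A → αX.β] : [A → α.Xβ] ∈ I, X = '-' })

Items with dot before '-', with the dot advanced:
  [A → . - A] → [A → - . A]
Closure of the advanced items:
  [A → - . A] has the dot before A: add [A → . - A], [A → . f], [A → . f P c]

GOTO = { [A → - . A], [A → . - A], [A → . f P c], [A → . f] }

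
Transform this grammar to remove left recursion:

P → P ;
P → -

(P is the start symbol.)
P is directly left-recursive. The standard transformation for
  A → A α₁ | ... | A α_m | β₁ | ... | β_n
is
  A  → β₁ A' | ... | β_n A'
  A' → α₁ A' | ... | α_m A' | ε

P → - becomes P → - P'
P → P ; becomes P' → ; P'
Add P' → ε

Resulting grammar:
P → - P'
P' → ; P'
P' → ε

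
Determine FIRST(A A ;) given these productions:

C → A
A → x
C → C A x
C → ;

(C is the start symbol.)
{ 'x' }

FIRST sets of the non-terminals involved (from the grammar, by fixed-point iteration):
  FIRST(A) = { 'x' }

To compute FIRST(A A ;), process the symbols left to right:
Symbol A is a non-terminal. Add FIRST(A) \ {ε} = { 'x' }
A is not nullable (ε ∉ FIRST(A)), so stop here.
FIRST(A A ;) = { 'x' }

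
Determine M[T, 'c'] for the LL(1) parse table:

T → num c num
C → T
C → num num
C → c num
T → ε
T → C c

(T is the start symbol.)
T → ε, T → C c

To find M[T, 'c'], we find productions for T where 'c' is in the predict set (PREDICT(N → α) = (FIRST(α) \ {ε}) ∪ (FOLLOW(N) if α ⇒* ε)).

Relevant sets:
  FIRST(C) = { 'c', 'num', ε }
  FOLLOW(T) = { $, 'c' }

T → num c num: PREDICT = { 'num' }
T → ε: PREDICT = { $, 'c' }
  'c' is in predict set, so this production goes in M[T, 'c']
T → C c: PREDICT = { 'c', 'num' }
  'c' is in predict set, so this production goes in M[T, 'c']

M[T, 'c'] = T → ε, T → C c  (a multiply-defined cell — the grammar is not LL(1))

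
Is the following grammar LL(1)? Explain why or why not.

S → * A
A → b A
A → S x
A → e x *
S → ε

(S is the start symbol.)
Relevant sets:
  FIRST(S) = { '*', ε }
  FOLLOW(S) = { $, 'x' }

For S:
  PREDICT(S → '*' A) = { '*' }
  PREDICT(S → ε) = { $, 'x' }
For A:
  PREDICT(A → b A) = { 'b' }
  PREDICT(A → S x) = { '*', 'x' }
  PREDICT(A → e x '*') = { 'e' }

All predict sets are disjoint. The grammar IS LL(1).

Answer: Yes, the grammar is LL(1).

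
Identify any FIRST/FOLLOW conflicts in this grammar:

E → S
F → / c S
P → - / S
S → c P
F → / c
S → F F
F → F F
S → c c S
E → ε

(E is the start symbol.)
No FIRST/FOLLOW conflicts.

Nullable non-terminals: E.
FIRST sets used below: FIRST(S) = { '/', 'c' }

E: nullable alternative(s) E → ε; FOLLOW(E) = { $ }
  E → S: FIRST \ {ε} = { '/', 'c' } — disjoint from FOLLOW(E)
  E → ε: FIRST \ {ε} = { } — this is the only nullable alternative, skip

F, P, S have no nullable alternative, so no FIRST/FOLLOW check is needed there.

No FIRST/FOLLOW conflicts found.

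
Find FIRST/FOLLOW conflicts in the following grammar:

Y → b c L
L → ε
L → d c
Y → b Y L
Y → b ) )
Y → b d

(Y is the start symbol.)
Yes. L → d c with FOLLOW(L) on { 'd' }

A FIRST/FOLLOW conflict occurs when a non-terminal N has a nullable alternative N → β (β ⇒* ε) and another alternative N → α with FIRST(α) ∩ FOLLOW(N) ≠ ∅: on such a lookahead the parser cannot decide between expanding α and letting N vanish via β.

Nullable non-terminals: L.

L: nullable alternative(s) L → ε; FOLLOW(L) = { $, 'd' }
  L → ε: FIRST \ {ε} = { } — this is the only nullable alternative, skip
  L → d c: FIRST \ {ε} = { 'd' } — overlaps FOLLOW(L) on { 'd' }: CONFLICT

Y has no nullable alternative, so no FIRST/FOLLOW check is needed there.

So the grammar has 1 FIRST/FOLLOW conflict (marked CONFLICT above).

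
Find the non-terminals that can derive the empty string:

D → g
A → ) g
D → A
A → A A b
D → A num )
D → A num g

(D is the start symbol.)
A non-terminal is nullable if it can derive ε (the empty string): either it has an ε-production, or it has a production whose right-hand side consists entirely of nullable non-terminals.

There are no ε-productions, so no non-terminal can derive ε.
No non-terminals are nullable.

Answer: None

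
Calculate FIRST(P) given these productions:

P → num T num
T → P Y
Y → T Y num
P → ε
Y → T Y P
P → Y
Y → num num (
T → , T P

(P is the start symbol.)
FIRST sets of the other non-terminals involved (by the same procedure, iterated to a fixed point):
  FIRST(Y) = { ',', 'num' }

From P → num T num:
  - num is a terminal: add 'num' and stop
From P → ε:
  - ε-production, so ε ∈ FIRST(P)
From P → Y:
  - Y is a non-terminal: add FIRST(Y) \ {ε} = { ',', 'num' }
    Y is not nullable, so stop

Collecting: FIRST(P) = { ',', 'num', ε }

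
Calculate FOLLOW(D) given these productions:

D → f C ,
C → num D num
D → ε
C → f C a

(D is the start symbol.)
D is the start symbol, so $ ∈ FOLLOW(D).
In C → num D num: D is followed by num, add FIRST(num) \ {ε} = { 'num' }

Taking the union: FOLLOW(D) = { $, 'num' }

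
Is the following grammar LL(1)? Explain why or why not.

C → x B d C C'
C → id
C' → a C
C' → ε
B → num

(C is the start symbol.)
No. Predict set conflict for C': { 'a' }

A grammar is LL(1) if for each non-terminal N with multiple productions, the predict sets of those productions are pairwise disjoint, where PREDICT(N → α) = (FIRST(α) \ {ε}) ∪ (FOLLOW(N) if α ⇒* ε).

Relevant sets:
  FOLLOW(C') = { $, 'a' }

For C:
  PREDICT(C → x B d C C') = { 'x' }
  PREDICT(C → id) = { 'id' }
For C':
  PREDICT(C' → a C) = { 'a' }
  PREDICT(C' → ε) = { $, 'a' }
B has a single production, so nothing to check there.

Conflict found: Predict set conflict for C': { 'a' }
The grammar is NOT LL(1).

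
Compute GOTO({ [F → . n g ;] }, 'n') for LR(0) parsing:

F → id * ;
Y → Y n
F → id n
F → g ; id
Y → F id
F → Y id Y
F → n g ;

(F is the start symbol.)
GOTO(I, 'n') = CLOSURE({ [A → αX.β] : [A → α.Xβ] ∈ I, X = 'n' })

Items with dot before 'n', with the dot advanced:
  [F → . n g ;] → [F → n . g ;]
Closure adds nothing (no advanced item has the dot before a non-terminal).

GOTO = { [F → n . g ;] }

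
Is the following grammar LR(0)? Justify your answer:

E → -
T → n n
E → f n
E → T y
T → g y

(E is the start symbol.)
Yes, the grammar is LR(0)

Augment with E' → E and build the canonical LR(0) collection (I0 = CLOSURE({[E' → . E]}), then GOTO on every symbol after a dot until no new states appear). It has 11 states:
  I0: { [E → . -], [E → . T y], [E → . f n], [E' → . E], [T → . g y], [T → . n n] }  — shift
  I1: { [E → - .] }  — reduce
  I2: { [E' → E .] }  — accept
  I3: { [E → T . y] }  — shift
  I4: { [E → f . n] }  — shift
  I5: { [T → g . y] }  — shift
  I6: { [T → n . n] }  — shift
  I7: { [T → n n .] }  — reduce
  I8: { [T → g y .] }  — reduce
  I9: { [E → f n .] }  — reduce
  I10: { [E → T y .] }  — reduce

Every state is either a pure shift/goto state or contains exactly one complete item and nothing to shift — no conflicts. The grammar is LR(0).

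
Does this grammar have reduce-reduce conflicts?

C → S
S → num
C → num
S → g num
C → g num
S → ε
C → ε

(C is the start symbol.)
A reduce-reduce conflict occurs when an LR(0) state has two complete items [A → α .] and [B → β .] — both call for a reduction, and with no lookahead the parser cannot choose between them.

Augment with C' → C and build the canonical LR(0) collection (I0 = CLOSURE({[C' → . C]}), then GOTO on every symbol after a dot until no new states appear). It has 6 states:
  I0: { [C → . S], [C → . g num], [C → . num], [C → .], [C' → . C], [S → . g num], [S → . num], [S → .] }  — shift, 2 reduces
  I1: { [C' → C .] }  — accept
  I2: { [C → S .] }  — reduce
  I3: { [C → g . num], [S → g . num] }  — shift
  I4: { [C → num .], [S → num .] }  — 2 reduces
  I5: { [C → g num .], [S → g num .] }  — 2 reduces

I0 contains complete items [C → .], [S → .] — reduce-reduce conflict.
I4 contains complete items [C → num .], [S → num .] — reduce-reduce conflict.
I5 contains complete items [C → g num .], [S → g num .] — reduce-reduce conflict.

Answer: Yes — I0: [C → .] vs [S → .]; I4: [C → num .] vs [S → num .]; I5: [C → g num .] vs [S → g num .]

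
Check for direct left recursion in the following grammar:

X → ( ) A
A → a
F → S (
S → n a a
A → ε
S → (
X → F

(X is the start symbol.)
X → ( ) A: starts with '('
A → a: starts with a
F → S (: starts with S
S → n a a: starts with n
A → ε: starts with ε
S → (: starts with '('
X → F: starts with F

No direct left recursion found.

Answer: No direct left recursion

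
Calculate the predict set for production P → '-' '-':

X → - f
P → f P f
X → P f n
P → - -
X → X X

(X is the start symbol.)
{ '-' }

PREDICT(P → '-' '-') = (FIRST(RHS) \ {ε}) ∪ (FOLLOW(P) if ε ∈ FIRST(RHS), i.e. RHS ⇒* ε)
FIRST('-' '-') = { '-' }
ε ∉ FIRST('-' '-'), so FOLLOW(P) is not added.
PREDICT(P → '-' '-') = { '-' }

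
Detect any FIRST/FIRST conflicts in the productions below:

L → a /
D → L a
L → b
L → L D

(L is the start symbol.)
FIRST sets of the non-terminals at (or reachable through a nullable prefix from) the front of some alternative:
  FIRST(L) = { 'a', 'b' }

Productions for L:
  L → a /: FIRST = { 'a' }
  L → b: FIRST = { 'b' }
  L → L D: FIRST = { 'a', 'b' }
D has only one production, so no FIRST/FIRST conflict is possible there.

Conflict for L: L → a / and L → L D
  Overlap: { 'a' }
Conflict for L: L → b and L → L D
  Overlap: { 'b' }

Answer: Yes. L → a '/' / L → L D on { 'a' }; L → b / L → L D on { 'b' }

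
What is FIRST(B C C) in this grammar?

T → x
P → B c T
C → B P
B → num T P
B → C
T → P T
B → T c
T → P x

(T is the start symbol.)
{ 'num', 'x' }

FIRST sets of the non-terminals involved (from the grammar, by fixed-point iteration):
  FIRST(B) = { 'num', 'x' }

To compute FIRST(B C C), process the symbols left to right:
Symbol B is a non-terminal. Add FIRST(B) \ {ε} = { 'num', 'x' }
B is not nullable (ε ∉ FIRST(B)), so stop here.
FIRST(B C C) = { 'num', 'x' }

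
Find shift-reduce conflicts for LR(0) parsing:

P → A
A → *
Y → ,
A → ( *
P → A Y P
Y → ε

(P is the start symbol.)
Augment with P' → P and build the canonical LR(0) collection (I0 = CLOSURE({[P' → . P]}), then GOTO on every symbol after a dot until no new states appear). It has 9 states:
  I0: { [A → . ( *], [A → . *], [P → . A Y P], [P → . A], [P' → . P] }  — shift
  I1: { [A → ( . *] }  — shift
  I2: { [A → * .] }  — reduce
  I3: { [P → A . Y P], [P → A .], [Y → . ,], [Y → .] }  — shift, 2 reduces
  I4: { [P' → P .] }  — accept
  I5: { [Y → , .] }  — reduce
  I6: { [A → . ( *], [A → . *], [P → . A Y P], [P → . A], [P → A Y . P] }  — shift
  I7: { [P → A Y P .] }  — reduce
  I8: { [A → ( * .] }  — reduce

I3 contains reduce items [P → A .], [Y → .] and shift item [Y → . ,] — shift-reduce conflict.

Answer: Yes — I3: [P → A .] vs [Y → . ,]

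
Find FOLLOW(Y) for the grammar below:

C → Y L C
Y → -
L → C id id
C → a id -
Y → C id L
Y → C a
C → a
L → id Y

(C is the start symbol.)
{ '-', 'a', 'id' }

To compute FOLLOW(Y), find every occurrence of Y on a right-hand side N → α Y β: add FIRST(β) \ {ε}, and if β is empty or nullable also add FOLLOW(N). Iterate to a fixed point.

In C → Y L C: Y is followed by L C, add FIRST(L C) \ {ε} = { '-', 'a', 'id' }
In L → id Y: Y is at the end, add FOLLOW(L)

The FOLLOW sets referred to above (computed the same way, to a fixed point):
  FOLLOW(L) = { '-', 'a', 'id' }

Taking the union: FOLLOW(Y) = { '-', 'a', 'id' }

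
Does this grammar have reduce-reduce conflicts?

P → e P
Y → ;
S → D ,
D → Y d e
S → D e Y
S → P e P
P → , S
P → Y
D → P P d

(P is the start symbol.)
Yes — I15: [P → e P .] vs [S → P e P .]

A reduce-reduce conflict occurs when an LR(0) state has two complete items [A → α .] and [B → β .] — both call for a reduction, and with no lookahead the parser cannot choose between them.

Augment with P' → P and build the canonical LR(0) collection (I0 = CLOSURE({[P' → . P]}), then GOTO on every symbol after a dot until no new states appear). It has 20 states:
  I0: { [P → . , S], [P → . Y], [P → . e P], [P' → . P], [Y → . ;] }  — shift
  I1: { [D → . P P d], [D → . Y d e], [P → , . S], [P → . , S], [P → . Y], [P → . e P], [S → . D ,], [S → . D e Y], [S → . P e P], [Y → . ;] }  — shift
  I2: { [Y → ; .] }  — reduce
  I3: { [P' → P .] }  — accept
  I4: { [P → Y .] }  — reduce
  I5: { [P → . , S], [P → . Y], [P → . e P], [P → e . P], [Y → . ;] }  — shift
  I6: { [P → e P .] }  — reduce
  I7: { [S → D . ,], [S → D . e Y] }  — shift
  I8: { [D → P . P d], [P → . , S], [P → . Y], [P → . e P], [S → P . e P], [Y → . ;] }  — shift
  I9: { [P → , S .] }  — reduce
  I10: { [D → Y . d e], [P → Y .] }  — shift, reduce
  I11: { [D → Y d . e] }  — shift
  I12: { [D → Y d e .] }  — reduce
  I13: { [D → P P . d] }  — shift
  I14: { [P → . , S], [P → . Y], [P → . e P], [P → e . P], [S → P e . P], [Y → . ;] }  — shift
  I15: { [P → e P .], [S → P e P .] }  — 2 reduces
  I16: { [D → P P d .] }  — reduce
  I17: { [S → D , .] }  — reduce
  I18: { [S → D e . Y], [Y → . ;] }  — shift
  I19: { [S → D e Y .] }  — reduce

I15 contains complete items [P → e P .], [S → P e P .] — reduce-reduce conflict.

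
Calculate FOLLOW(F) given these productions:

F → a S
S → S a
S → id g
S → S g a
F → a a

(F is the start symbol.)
{ $ }

F is the start symbol, so $ ∈ FOLLOW(F).
F does not occur on any right-hand side.

Taking the union: FOLLOW(F) = { $ }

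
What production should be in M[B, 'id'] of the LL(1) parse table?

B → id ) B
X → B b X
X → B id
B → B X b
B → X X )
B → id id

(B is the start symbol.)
To find M[B, 'id'], we find productions for B where 'id' is in the predict set (PREDICT(N → α) = (FIRST(α) \ {ε}) ∪ (FOLLOW(N) if α ⇒* ε)).

Relevant sets:
  FIRST(B) = { 'id' }
  FIRST(X) = { 'id' }

B → id ) B: PREDICT = { 'id' }
  'id' is in predict set, so this production goes in M[B, 'id']
B → B X b: PREDICT = { 'id' }
  'id' is in predict set, so this production goes in M[B, 'id']
B → X X ): PREDICT = { 'id' }
  'id' is in predict set, so this production goes in M[B, 'id']
B → id id: PREDICT = { 'id' }
  'id' is in predict set, so this production goes in M[B, 'id']

M[B, 'id'] = B → id ) B, B → B X b, B → X X ), B → id id  (a multiply-defined cell — the grammar is not LL(1))

Answer: B → id ) B, B → B X b, B → X X ), B → id id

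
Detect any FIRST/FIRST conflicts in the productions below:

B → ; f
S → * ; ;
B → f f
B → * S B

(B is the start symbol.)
No FIRST/FIRST conflicts.

Productions for B:
  B → ; f: FIRST = { ';' }
  B → f f: FIRST = { 'f' }
  B → * S B: FIRST = { '*' }
S has only one production, so no FIRST/FIRST conflict is possible there.

All alternatives of each non-terminal have pairwise disjoint FIRST sets.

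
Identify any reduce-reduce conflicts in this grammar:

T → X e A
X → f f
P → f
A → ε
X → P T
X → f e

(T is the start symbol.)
No reduce-reduce conflicts

Augment with T' → T and build the canonical LR(0) collection (I0 = CLOSURE({[T' → . T]}), then GOTO on every symbol after a dot until no new states appear). It has 10 states:
  I0: { [P → . f], [T → . X e A], [T' → . T], [X → . P T], [X → . f e], [X → . f f] }  — shift
  I1: { [P → . f], [T → . X e A], [X → . P T], [X → . f e], [X → . f f], [X → P . T] }  — shift
  I2: { [T' → T .] }  — accept
  I3: { [T → X . e A] }  — shift
  I4: { [P → f .], [X → f . e], [X → f . f] }  — shift, reduce
  I5: { [X → f e .] }  — reduce
  I6: { [X → f f .] }  — reduce
  I7: { [A → .], [T → X e . A] }  — reduce
  I8: { [T → X e A .] }  — reduce
  I9: { [X → P T .] }  — reduce

No state contains more than one complete item.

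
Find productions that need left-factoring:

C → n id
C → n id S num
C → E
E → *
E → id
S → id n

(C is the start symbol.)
Yes, C has productions with common prefix 'n id'

Left-factoring is needed when two productions for the same non-terminal
share a common prefix on the right-hand side.

Productions for C:
  C → n id
  C → n id S num
  C → E
Productions for E:
  E → *
  E → id

Found common prefix 'n id' in productions for C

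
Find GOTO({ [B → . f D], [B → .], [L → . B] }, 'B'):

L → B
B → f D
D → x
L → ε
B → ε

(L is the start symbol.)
GOTO(I, 'B') = CLOSURE({ [A → αX.β] : [A → α.Xβ] ∈ I, X = 'B' })

Items with dot before 'B', with the dot advanced:
  [L → . B] → [L → B .]
Closure adds nothing (no advanced item has the dot before a non-terminal).

GOTO = { [L → B .] }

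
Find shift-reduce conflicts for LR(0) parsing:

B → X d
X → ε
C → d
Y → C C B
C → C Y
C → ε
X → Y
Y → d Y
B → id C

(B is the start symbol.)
Yes — I0: [C → .] vs [B → . id C]; I2: [C → .] vs [C → . d]; I5: [C → .] vs [C → . d]; I6: [C → .] vs [C → . d]; I7: [B → id C .] vs [C → . d]; I12: [C → .] vs [B → . id C]

A shift-reduce conflict occurs when an LR(0) state has both:
  - a complete (reduce) item [A → α .] (dot at the end), and
  - a shift item [B → β . c γ] (dot before a terminal).

Augment with B' → B and build the canonical LR(0) collection (I0 = CLOSURE({[B' → . B]}), then GOTO on every symbol after a dot until no new states appear). It has 15 states:
  I0: { [B → . X d], [B → . id C], [B' → . B], [C → . C Y], [C → . d], [C → .], [X → . Y], [X → .], [Y → . C C B], [Y → . d Y] }  — shift, 2 reduces
  I1: { [B' → B .] }  — accept
  I2: { [C → . C Y], [C → . d], [C → .], [C → C . Y], [Y → . C C B], [Y → . d Y], [Y → C . C B] }  — shift, reduce
  I3: { [B → X . d] }  — shift
  I4: { [X → Y .] }  — reduce
  I5: { [C → . C Y], [C → . d], [C → .], [C → d .], [Y → . C C B], [Y → . d Y], [Y → d . Y] }  — shift, 2 reduces
  I6: { [B → id . C], [C → . C Y], [C → . d], [C → .] }  — shift, reduce
  I7: { [B → id C .], [C → . C Y], [C → . d], [C → .], [C → C . Y], [Y → . C C B], [Y → . d Y] }  — shift, 2 reduces
  I8: { [C → d .] }  — reduce
  I9: { [C → C Y .] }  — reduce
  I10: { [Y → d Y .] }  — reduce
  I11: { [B → X d .] }  — reduce
  I12: { [B → . X d], [B → . id C], [C → . C Y], [C → . d], [C → .], [C → C . Y], [X → . Y], [X → .], [Y → . C C B], [Y → . d Y], [Y → C . C B], [Y → C C . B] }  — shift, 2 reduces
  I13: { [Y → C C B .] }  — reduce
  I14: { [C → C Y .], [X → Y .] }  — 2 reduces

I0 contains reduce items [C → .], [X → .] and shift items [B → . id C], [C → . d], [Y → . d Y] — shift-reduce conflict.
I2 contains reduce item [C → .] and shift items [C → . d], [Y → . d Y] — shift-reduce conflict.
I5 contains reduce items [C → .], [C → d .] and shift items [C → . d], [Y → . d Y] — shift-reduce conflict.
I6 contains reduce item [C → .] and shift item [C → . d] — shift-reduce conflict.
I7 contains reduce items [B → id C .], [C → .] and shift items [C → . d], [Y → . d Y] — shift-reduce conflict.
I12 contains reduce items [C → .], [X → .] and shift items [B → . id C], [C → . d], [Y → . d Y] — shift-reduce conflict.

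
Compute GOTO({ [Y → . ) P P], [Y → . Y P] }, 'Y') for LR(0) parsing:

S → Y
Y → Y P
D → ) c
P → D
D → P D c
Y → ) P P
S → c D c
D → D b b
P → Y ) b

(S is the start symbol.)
GOTO(I, 'Y') = CLOSURE({ [A → αX.β] : [A → α.Xβ] ∈ I, X = 'Y' })

Items with dot before 'Y', with the dot advanced:
  [Y → . Y P] → [Y → Y . P]
Closure of the advanced items:
  [Y → Y . P] has the dot before P: add [P → . D], [P → . Y ) b]
  [P → . D] has the dot before D: add [D → . ) c], [D → . P D c], [D → . D b b]
  [P → . Y ) b] has the dot before Y: add [Y → . Y P], [Y → . ) P P]

GOTO = { [D → . ) c], [D → . D b b], [D → . P D c], [P → . D], [P → . Y ) b], [Y → . ) P P], [Y → . Y P], [Y → Y . P] }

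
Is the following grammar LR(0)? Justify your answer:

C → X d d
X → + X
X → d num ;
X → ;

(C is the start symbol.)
Augment with C' → C and build the canonical LR(0) collection (I0 = CLOSURE({[C' → . C]}), then GOTO on every symbol after a dot until no new states appear). It has 11 states:
  I0: { [C → . X d d], [C' → . C], [X → . + X], [X → . ;], [X → . d num ;] }  — shift
  I1: { [X → + . X], [X → . + X], [X → . ;], [X → . d num ;] }  — shift
  I2: { [X → ; .] }  — reduce
  I3: { [C' → C .] }  — accept
  I4: { [C → X . d d] }  — shift
  I5: { [X → d . num ;] }  — shift
  I6: { [X → d num . ;] }  — shift
  I7: { [X → d num ; .] }  — reduce
  I8: { [C → X d . d] }  — shift
  I9: { [C → X d d .] }  — reduce
  I10: { [X → + X .] }  — reduce

Every state is either a pure shift/goto state or contains exactly one complete item and nothing to shift — no conflicts. The grammar is LR(0).

Answer: Yes, the grammar is LR(0)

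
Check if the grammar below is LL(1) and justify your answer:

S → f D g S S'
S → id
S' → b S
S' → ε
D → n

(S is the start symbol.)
No. Predict set conflict for S': { 'b' }

A grammar is LL(1) if for each non-terminal N with multiple productions, the predict sets of those productions are pairwise disjoint, where PREDICT(N → α) = (FIRST(α) \ {ε}) ∪ (FOLLOW(N) if α ⇒* ε).

Relevant sets:
  FOLLOW(S') = { $, 'b' }

For S:
  PREDICT(S → f D g S S') = { 'f' }
  PREDICT(S → id) = { 'id' }
For S':
  PREDICT(S' → b S) = { 'b' }
  PREDICT(S' → ε) = { $, 'b' }
D has a single production, so nothing to check there.

Conflict found: Predict set conflict for S': { 'b' }
The grammar is NOT LL(1).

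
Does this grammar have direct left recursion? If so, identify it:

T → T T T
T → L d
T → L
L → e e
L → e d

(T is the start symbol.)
Direct left recursion occurs when N → N α for some non-terminal N (the right-hand side begins with the left-hand side itself).

T → T T T: LEFT RECURSIVE (starts with T)
T → L d: starts with L
T → L: starts with L
L → e e: starts with e
L → e d: starts with e

The grammar has direct left recursion on: T.

Answer: Yes, T is left-recursive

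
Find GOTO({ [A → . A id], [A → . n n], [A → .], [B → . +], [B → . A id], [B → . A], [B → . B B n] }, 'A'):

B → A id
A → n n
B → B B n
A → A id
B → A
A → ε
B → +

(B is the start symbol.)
GOTO(I, 'A') = CLOSURE({ [A → αX.β] : [A → α.Xβ] ∈ I, X = 'A' })

Items with dot before 'A', with the dot advanced:
  [A → . A id] → [A → A . id]
  [B → . A] → [B → A .]
  [B → . A id] → [B → A . id]
Closure adds nothing (no advanced item has the dot before a non-terminal).

GOTO = { [A → A . id], [B → A . id], [B → A .] }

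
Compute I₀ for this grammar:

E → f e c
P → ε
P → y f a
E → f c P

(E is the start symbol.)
First, augment the grammar with E' → E
I₀ = CLOSURE({ [E' → . E] }):
  [E' → . E] has the dot before E: add [E → . f e c], [E → . f c P]
No further items can be added.

I₀ = { [E → . f c P], [E → . f e c], [E' → . E] }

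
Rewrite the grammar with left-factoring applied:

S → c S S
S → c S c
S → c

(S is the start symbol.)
S → c S'
S' → S S''
S'' → S
S'' → c
S' → ε

Left-factoring transforms A → αβ₁ | αβ₂ into A → αA' and A' → β₁ | β₂
(α is the longest common prefix among the alternatives). Repeat until
no nonterminal has two alternatives with a common prefix.

Round 1: S has alternatives sharing prefix 'c'. Introduce S': S → c S'
  Add: S' → S S
  Add: S' → S c
  Add: S' → ε

Round 2: S' has alternatives sharing prefix 'S'. Introduce S'': S' → S S''
  Add: S'' → S
  Add: S'' → c

No remaining common prefixes — done.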